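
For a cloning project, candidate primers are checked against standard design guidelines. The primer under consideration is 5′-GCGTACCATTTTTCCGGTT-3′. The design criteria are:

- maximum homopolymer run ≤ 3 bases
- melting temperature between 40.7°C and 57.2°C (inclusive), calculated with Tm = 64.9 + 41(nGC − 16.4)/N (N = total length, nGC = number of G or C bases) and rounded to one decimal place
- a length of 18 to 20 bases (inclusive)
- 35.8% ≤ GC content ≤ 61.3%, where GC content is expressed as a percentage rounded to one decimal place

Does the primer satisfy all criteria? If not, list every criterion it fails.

Fails: homopolymer run.

Base counts: A=2, T=8, G=4, C=5 (length 19).
homopolymer run: longest run = 5, exceeds 3 ✗
Tm: Tm = 64.9 + 41·(9 − 16.4)/19 = 48.9°C ✓
length: length 19 ✓
GC content: GC 9/19 = 47.4% ✓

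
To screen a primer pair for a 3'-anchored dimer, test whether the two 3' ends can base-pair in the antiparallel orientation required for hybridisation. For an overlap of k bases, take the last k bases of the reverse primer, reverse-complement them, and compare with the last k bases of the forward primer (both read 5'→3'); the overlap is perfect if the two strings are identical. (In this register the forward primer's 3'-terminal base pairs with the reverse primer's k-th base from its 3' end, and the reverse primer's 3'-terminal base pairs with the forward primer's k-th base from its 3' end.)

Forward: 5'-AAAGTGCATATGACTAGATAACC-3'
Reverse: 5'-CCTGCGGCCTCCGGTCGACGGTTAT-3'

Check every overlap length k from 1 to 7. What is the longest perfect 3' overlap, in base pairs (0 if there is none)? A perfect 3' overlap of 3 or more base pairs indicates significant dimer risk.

Last 7 bases (5'→3') — forward …GATAACC, reverse …CGGTTAT.
Reverse complement of the reverse primer's last 7 bases: ATAACCG; its first k bases are the reverse complement of the reverse primer's last k bases, so a perfect k-base overlap needs the forward primer's last k bases to equal them.
Comparing (forward last k vs required): k=1: C vs A ✗; k=2: CC vs AT ✗; k=3: ACC vs ATA ✗; k=4: AACC vs ATAA ✗; k=5: TAACC vs ATAAC ✗; k=6: ATAACC vs ATAACC ✓; k=7: GATAACC vs ATAACCG ✗.
Only k = 6 is perfect, so the longest perfect 3' overlap is 6.

Longest perfect overlap: 6 complementary base pairs; significant dimer risk (threshold 3).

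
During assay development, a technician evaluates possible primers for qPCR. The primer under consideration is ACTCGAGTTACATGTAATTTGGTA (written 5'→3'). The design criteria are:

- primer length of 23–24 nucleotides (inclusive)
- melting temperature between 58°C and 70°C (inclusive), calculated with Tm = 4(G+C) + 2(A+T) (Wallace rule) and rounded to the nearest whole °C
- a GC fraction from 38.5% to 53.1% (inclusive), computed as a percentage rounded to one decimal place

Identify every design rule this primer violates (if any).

Base counts: A=7, T=9, G=5, C=3 (length 24).
length: length 24 ✓
Tm: Tm = 2·16 + 4·8 = 64°C ✓
GC content: GC 8/24 = 33.3%, outside 38.5–53.1% ✗

Fails: GC content.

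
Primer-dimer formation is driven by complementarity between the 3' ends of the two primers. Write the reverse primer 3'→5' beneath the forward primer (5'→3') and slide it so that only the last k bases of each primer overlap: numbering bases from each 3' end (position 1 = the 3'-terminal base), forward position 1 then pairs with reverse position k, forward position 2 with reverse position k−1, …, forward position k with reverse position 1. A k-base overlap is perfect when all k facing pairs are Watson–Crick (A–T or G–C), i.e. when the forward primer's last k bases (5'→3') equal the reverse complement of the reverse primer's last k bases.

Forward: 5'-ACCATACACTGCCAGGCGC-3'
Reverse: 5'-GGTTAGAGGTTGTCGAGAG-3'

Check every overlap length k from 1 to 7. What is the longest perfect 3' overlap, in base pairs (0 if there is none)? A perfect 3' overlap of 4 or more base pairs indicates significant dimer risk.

Last 7 bases (5'→3') — forward …CAGGCGC, reverse …TCGAGAG.
Reverse complement of the reverse primer's last 7 bases: CTCTCGA; its first k bases are the reverse complement of the reverse primer's last k bases, so a perfect k-base overlap needs the forward primer's last k bases to equal them.
Comparing (forward last k vs required): k=1: C vs C ✓; k=2: GC vs CT ✗; k=3: CGC vs CTC ✗; k=4: GCGC vs CTCT ✗; k=5: GGCGC vs CTCTC ✗; k=6: AGGCGC vs CTCTCG ✗; k=7: CAGGCGC vs CTCTCGA ✗.
Only k = 1 is perfect, so the longest perfect 3' overlap is 1.

Longest perfect overlap: 1 complementary base pair; below the dimer-risk threshold (threshold 4).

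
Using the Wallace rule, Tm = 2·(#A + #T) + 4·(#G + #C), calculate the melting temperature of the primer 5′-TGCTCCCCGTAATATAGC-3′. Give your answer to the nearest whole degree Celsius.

Base counts: A=4, T=5, G=3, C=6 (length 18).
Tm = 2·(4+5) + 4·(3+6) = 2·9 + 4·9 = 18 + 36 = 54°C.

54°C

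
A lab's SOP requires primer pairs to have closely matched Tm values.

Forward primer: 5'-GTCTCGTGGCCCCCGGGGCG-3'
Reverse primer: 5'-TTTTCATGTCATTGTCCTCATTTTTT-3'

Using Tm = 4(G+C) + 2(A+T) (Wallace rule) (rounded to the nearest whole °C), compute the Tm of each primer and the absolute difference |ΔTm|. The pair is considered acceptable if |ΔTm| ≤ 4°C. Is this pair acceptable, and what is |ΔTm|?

Forward: A=0 T=3 G=9 C=8 → Tm = 2·3 + 4·17 = 74°C.
Reverse: A=3 T=16 G=2 C=5 → Tm = 2·19 + 4·7 = 66°C.
|ΔTm| = |74 − 66| = 8°C, > 4°C.

|ΔTm| = 8°C; the pair is not acceptable.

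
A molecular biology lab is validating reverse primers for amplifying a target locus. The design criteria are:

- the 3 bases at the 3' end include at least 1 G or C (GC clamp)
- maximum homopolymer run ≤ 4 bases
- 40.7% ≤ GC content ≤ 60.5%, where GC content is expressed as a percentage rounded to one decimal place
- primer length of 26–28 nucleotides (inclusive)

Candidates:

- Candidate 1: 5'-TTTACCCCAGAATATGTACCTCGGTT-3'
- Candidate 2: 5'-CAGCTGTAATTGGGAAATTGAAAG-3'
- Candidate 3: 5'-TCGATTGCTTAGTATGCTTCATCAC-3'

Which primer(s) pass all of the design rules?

Candidate 1 only.

Candidate 1 (26 nt, A=6 T=9 G=4 C=7): 3' end GTT has 1 G/C ✓; longest run = 4 ✓; GC 11/26 = 42.3% ✓; length 26 ✓ — passes.
Candidate 2 (24 nt, A=9 T=6 G=7 C=2): 3' end AAG has 1 G/C ✓; longest run = 3 ✓; GC 9/24 = 37.5%, outside 40.7–60.5% ✗; length 24, outside 26–28 ✗ — fails.
Candidate 3 (25 nt, A=5 T=10 G=4 C=6): 3' end CAC has 2 G/C ✓; longest run = 2 ✓; GC 10/25 = 40.0%, outside 40.7–60.5% ✗; length 25, outside 26–28 ✗ — fails.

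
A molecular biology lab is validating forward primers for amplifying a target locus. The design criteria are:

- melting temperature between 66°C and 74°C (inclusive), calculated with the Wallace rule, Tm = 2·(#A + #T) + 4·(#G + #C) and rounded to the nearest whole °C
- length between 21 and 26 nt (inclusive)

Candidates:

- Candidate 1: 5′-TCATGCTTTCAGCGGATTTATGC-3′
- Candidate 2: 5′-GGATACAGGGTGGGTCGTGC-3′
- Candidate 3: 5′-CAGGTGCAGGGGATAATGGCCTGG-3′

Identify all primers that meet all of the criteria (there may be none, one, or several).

Candidate 1 (23 nt, A=4 T=9 G=5 C=5): Tm = 2·13 + 4·10 = 66°C ✓; length 23 ✓ — passes.
Candidate 2 (20 nt, A=3 T=4 G=10 C=3): Tm = 2·7 + 4·13 = 66°C ✓; length 20, outside 21–26 ✗ — fails.
Candidate 3 (24 nt, A=5 T=4 G=11 C=4): Tm = 2·9 + 4·15 = 78°C, outside 66–74°C ✗; length 24 ✓ — fails.

Candidate 1 only.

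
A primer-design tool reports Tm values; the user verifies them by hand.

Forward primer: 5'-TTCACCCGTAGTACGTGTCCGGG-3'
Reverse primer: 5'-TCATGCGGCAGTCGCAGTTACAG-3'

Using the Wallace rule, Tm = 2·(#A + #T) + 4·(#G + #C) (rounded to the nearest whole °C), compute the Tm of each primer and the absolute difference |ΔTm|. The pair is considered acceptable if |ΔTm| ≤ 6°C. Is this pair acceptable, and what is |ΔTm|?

|ΔTm| = 2°C; the pair is acceptable.

Forward: A=3 T=6 G=7 C=7 → Tm = 2·9 + 4·14 = 74°C.
Reverse: A=5 T=5 G=7 C=6 → Tm = 2·10 + 4·13 = 72°C.
|ΔTm| = |74 − 72| = 2°C, ≤ 6°C.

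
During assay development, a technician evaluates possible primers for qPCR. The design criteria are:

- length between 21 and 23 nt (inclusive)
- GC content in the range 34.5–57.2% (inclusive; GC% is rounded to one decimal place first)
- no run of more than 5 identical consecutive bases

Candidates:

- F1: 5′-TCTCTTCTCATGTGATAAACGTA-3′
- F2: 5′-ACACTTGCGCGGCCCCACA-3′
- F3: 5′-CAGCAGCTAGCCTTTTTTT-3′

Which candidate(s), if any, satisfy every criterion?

F1 (23 nt, A=6 T=9 G=3 C=5): length 23 ✓; GC 8/23 = 34.8% ✓; longest run = 3 ✓ — passes.
F2 (19 nt, A=4 T=2 G=4 C=9): length 19, outside 21–23 ✗; GC 13/19 = 68.4%, outside 34.5–57.2% ✗; longest run = 4 ✓ — fails.
F3 (19 nt, A=3 T=8 G=3 C=5): length 19, outside 21–23 ✗; GC 8/19 = 42.1% ✓; longest run = 7, exceeds 5 ✗ — fails.

F1 only.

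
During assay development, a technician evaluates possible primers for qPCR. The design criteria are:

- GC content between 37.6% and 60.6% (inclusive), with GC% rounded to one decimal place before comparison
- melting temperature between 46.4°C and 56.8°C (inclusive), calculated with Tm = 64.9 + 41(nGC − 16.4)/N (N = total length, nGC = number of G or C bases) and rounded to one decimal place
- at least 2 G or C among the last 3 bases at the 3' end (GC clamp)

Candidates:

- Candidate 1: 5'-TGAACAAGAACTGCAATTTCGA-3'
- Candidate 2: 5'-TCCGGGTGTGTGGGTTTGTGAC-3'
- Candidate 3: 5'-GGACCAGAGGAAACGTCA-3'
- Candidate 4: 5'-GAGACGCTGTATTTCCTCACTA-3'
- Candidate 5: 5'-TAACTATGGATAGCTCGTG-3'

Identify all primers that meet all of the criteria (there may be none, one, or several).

Candidate 1 (22 nt, A=9 T=5 G=4 C=4): GC 8/22 = 36.4%, outside 37.6–60.6% ✗; Tm = 64.9 + 41·(8 − 16.4)/22 = 49.2°C ✓; 3' end CGA has 2 G/C ✓ — fails.
Candidate 2 (22 nt, A=1 T=8 G=10 C=3): GC 13/22 = 59.1% ✓; Tm = 64.9 + 41·(13 − 16.4)/22 = 58.6°C, outside 46.4–56.8°C ✗; 3' end GAC has 2 G/C ✓ — fails.
Candidate 3 (18 nt, A=7 T=1 G=6 C=4): GC 10/18 = 55.6% ✓; Tm = 64.9 + 41·(10 − 16.4)/18 = 50.3°C ✓; 3' end TCA has 1 G/C, need ≥2 ✗ — fails.
Candidate 4 (22 nt, A=5 T=7 G=4 C=6): GC 10/22 = 45.5% ✓; Tm = 64.9 + 41·(10 − 16.4)/22 = 53.0°C ✓; 3' end CTA has 1 G/C, need ≥2 ✗ — fails.
Candidate 5 (19 nt, A=5 T=6 G=5 C=3): GC 8/19 = 42.1% ✓; Tm = 64.9 + 41·(8 − 16.4)/19 = 46.8°C ✓; 3' end GTG has 2 G/C ✓ — passes.

Candidate 5 only.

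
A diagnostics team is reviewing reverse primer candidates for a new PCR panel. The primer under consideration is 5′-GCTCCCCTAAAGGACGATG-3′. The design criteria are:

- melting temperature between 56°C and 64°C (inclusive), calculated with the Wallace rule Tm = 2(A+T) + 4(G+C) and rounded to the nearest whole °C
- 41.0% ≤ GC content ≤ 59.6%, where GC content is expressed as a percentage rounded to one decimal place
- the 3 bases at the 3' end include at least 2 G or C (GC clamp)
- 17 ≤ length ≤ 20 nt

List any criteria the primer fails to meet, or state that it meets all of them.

Base counts: A=5, T=3, G=5, C=6 (length 19).
Tm: Tm = 2·8 + 4·11 = 60°C ✓
GC content: GC 11/19 = 57.9% ✓
GC clamp: 3' end ATG has 1 G/C, need ≥2 ✗
length: length 19 ✓

Fails: GC clamp.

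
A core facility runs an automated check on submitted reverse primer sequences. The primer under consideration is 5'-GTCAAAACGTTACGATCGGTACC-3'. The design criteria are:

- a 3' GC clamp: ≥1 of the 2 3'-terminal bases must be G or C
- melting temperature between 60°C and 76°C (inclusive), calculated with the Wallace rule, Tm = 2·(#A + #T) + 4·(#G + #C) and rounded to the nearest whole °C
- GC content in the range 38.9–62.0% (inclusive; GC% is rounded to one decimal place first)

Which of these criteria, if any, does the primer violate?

Base counts: A=7, T=5, G=5, C=6 (length 23).
GC clamp: 3' end CC has 2 G/C ✓
Tm: Tm = 2·12 + 4·11 = 68°C ✓
GC content: GC 11/23 = 47.8% ✓

Meets all criteria.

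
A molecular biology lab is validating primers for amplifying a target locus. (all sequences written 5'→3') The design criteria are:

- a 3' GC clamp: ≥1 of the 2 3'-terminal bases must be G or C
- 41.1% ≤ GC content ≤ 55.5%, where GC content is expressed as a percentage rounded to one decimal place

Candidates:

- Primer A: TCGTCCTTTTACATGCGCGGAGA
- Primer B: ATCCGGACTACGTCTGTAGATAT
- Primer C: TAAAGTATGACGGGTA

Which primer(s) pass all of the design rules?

Primer A (23 nt, A=4 T=7 G=6 C=6): 3' end GA has 1 G/C ✓; GC 12/23 = 52.2% ✓ — passes.
Primer B (23 nt, A=6 T=7 G=5 C=5): 3' end AT has 0 G/C, need ≥1 ✗; GC 10/23 = 43.5% ✓ — fails.
Primer C (16 nt, A=6 T=4 G=5 C=1): 3' end TA has 0 G/C, need ≥1 ✗; GC 6/16 = 37.5%, outside 41.1–55.5% ✗ — fails.

Primer A only.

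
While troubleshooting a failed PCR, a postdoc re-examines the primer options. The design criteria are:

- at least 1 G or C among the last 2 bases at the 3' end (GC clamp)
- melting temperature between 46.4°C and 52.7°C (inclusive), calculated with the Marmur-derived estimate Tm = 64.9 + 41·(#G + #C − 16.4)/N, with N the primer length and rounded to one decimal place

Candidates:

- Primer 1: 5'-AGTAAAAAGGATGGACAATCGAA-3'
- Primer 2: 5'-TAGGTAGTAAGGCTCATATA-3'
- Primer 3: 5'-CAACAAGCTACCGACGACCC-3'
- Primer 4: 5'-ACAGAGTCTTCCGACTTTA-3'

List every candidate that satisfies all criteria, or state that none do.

None of the candidates satisfy all criteria.

Primer 1 (23 nt, A=12 T=3 G=6 C=2): 3' end AA has 0 G/C, need ≥1 ✗; Tm = 64.9 + 41·(8 − 16.4)/23 = 49.9°C ✓ — fails.
Primer 2 (20 nt, A=7 T=6 G=5 C=2): 3' end TA has 0 G/C, need ≥1 ✗; Tm = 64.9 + 41·(7 − 16.4)/20 = 45.6°C, outside 46.4–52.7°C ✗ — fails.
Primer 3 (20 nt, A=7 T=1 G=3 C=9): 3' end CC has 2 G/C ✓; Tm = 64.9 + 41·(12 − 16.4)/20 = 55.9°C, outside 46.4–52.7°C ✗ — fails.
Primer 4 (19 nt, A=5 T=6 G=3 C=5): 3' end TA has 0 G/C, need ≥1 ✗; Tm = 64.9 + 41·(8 − 16.4)/19 = 46.8°C ✓ — fails.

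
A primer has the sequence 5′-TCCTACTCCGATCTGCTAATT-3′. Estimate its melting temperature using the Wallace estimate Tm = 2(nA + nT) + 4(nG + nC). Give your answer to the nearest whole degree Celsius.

Base counts: A=4, T=8, G=2, C=7 (length 21).
Tm = 2·(4+8) + 4·(2+7) = 2·12 + 4·9 = 24 + 36 = 60°C.

60°C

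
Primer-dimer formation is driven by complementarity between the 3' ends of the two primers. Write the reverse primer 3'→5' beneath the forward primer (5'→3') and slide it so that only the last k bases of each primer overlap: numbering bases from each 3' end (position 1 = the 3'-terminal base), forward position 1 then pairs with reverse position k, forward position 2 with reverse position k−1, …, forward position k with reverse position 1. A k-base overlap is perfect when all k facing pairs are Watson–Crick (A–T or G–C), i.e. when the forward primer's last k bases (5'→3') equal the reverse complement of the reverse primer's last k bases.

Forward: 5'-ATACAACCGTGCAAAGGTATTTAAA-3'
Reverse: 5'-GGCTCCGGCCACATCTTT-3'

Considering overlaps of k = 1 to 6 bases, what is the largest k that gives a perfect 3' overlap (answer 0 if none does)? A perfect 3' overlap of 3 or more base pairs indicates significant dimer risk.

Longest perfect overlap: 3 complementary base pairs; significant dimer risk (threshold 3).

Last 6 bases (5'→3') — forward …TTTAAA, reverse …ATCTTT.
Reverse complement of the reverse primer's last 6 bases: AAAGAT; its first k bases are the reverse complement of the reverse primer's last k bases, so a perfect k-base overlap needs the forward primer's last k bases to equal them.
Comparing (forward last k vs required): k=1: A vs A ✓; k=2: AA vs AA ✓; k=3: AAA vs AAA ✓; k=4: TAAA vs AAAG ✗; k=5: TTAAA vs AAAGA ✗; k=6: TTTAAA vs AAAGAT ✗.
Perfect overlaps at k = 1, 2, 3; the largest is 3.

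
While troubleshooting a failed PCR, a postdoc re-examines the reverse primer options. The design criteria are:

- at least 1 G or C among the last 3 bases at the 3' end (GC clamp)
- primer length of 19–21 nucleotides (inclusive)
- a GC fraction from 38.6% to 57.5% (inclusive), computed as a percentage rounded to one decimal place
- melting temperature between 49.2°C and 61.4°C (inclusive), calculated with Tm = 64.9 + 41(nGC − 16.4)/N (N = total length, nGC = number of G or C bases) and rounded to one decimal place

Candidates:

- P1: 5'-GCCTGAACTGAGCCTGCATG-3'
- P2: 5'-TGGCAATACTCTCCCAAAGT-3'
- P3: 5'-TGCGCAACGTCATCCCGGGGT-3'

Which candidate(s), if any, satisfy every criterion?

P2 only.

P1 (20 nt, A=4 T=4 G=6 C=6): 3' end ATG has 1 G/C ✓; length 20 ✓; GC 12/20 = 60.0%, outside 38.6–57.5% ✗; Tm = 64.9 + 41·(12 − 16.4)/20 = 55.9°C ✓ — fails.
P2 (20 nt, A=6 T=5 G=3 C=6): 3' end AGT has 1 G/C ✓; length 20 ✓; GC 9/20 = 45.0% ✓; Tm = 64.9 + 41·(9 − 16.4)/20 = 49.7°C ✓ — passes.
P3 (21 nt, A=3 T=4 G=7 C=7): 3' end GGT has 2 G/C ✓; length 21 ✓; GC 14/21 = 66.7%, outside 38.6–57.5% ✗; Tm = 64.9 + 41·(14 − 16.4)/21 = 60.2°C ✓ — fails.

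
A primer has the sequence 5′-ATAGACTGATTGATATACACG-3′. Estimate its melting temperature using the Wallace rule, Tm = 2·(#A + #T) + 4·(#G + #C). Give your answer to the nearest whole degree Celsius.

56°C

Base counts: A=8, T=6, G=4, C=3 (length 21).
Tm = 2·(8+6) + 4·(4+3) = 2·14 + 4·7 = 28 + 28 = 56°C.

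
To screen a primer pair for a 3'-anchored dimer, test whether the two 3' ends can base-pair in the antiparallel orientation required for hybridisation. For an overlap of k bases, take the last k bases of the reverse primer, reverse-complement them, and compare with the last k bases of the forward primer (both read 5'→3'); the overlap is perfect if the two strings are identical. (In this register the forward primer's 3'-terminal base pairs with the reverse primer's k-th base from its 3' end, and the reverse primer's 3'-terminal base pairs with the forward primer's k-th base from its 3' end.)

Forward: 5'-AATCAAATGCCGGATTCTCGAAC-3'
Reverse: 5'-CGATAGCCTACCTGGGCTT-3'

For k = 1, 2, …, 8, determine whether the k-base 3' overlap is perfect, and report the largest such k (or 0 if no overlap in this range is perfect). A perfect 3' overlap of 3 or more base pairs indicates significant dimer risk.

Longest perfect overlap: 0 complementary base pairs; below the dimer-risk threshold (threshold 3).

Last 8 bases (5'→3') — forward …TCTCGAAC, reverse …CTGGGCTT.
Reverse complement of the reverse primer's last 8 bases: AAGCCCAG; its first k bases are the reverse complement of the reverse primer's last k bases, so a perfect k-base overlap needs the forward primer's last k bases to equal them.
Comparing (forward last k vs required): k=1: C vs A ✗; k=2: AC vs AA ✗; k=3: AAC vs AAG ✗; k=4: GAAC vs AAGC ✗; k=5: CGAAC vs AAGCC ✗; k=6: TCGAAC vs AAGCCC ✗; k=7: CTCGAAC vs AAGCCCA ✗; k=8: TCTCGAAC vs AAGCCCAG ✗.
No overlap length from 1 to 8 is perfect, so the longest perfect 3' overlap is 0.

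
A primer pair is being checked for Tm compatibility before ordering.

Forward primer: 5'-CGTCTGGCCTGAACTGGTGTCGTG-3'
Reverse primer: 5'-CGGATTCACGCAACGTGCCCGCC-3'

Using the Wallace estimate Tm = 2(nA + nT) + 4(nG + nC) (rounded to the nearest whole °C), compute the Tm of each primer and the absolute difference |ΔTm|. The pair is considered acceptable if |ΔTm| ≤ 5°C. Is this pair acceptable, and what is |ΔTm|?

|ΔTm| = 0°C; the pair is acceptable.

Forward: A=2 T=7 G=9 C=6 → Tm = 2·9 + 4·15 = 78°C.
Reverse: A=4 T=3 G=6 C=10 → Tm = 2·7 + 4·16 = 78°C.
|ΔTm| = |78 − 78| = 0°C, ≤ 5°C.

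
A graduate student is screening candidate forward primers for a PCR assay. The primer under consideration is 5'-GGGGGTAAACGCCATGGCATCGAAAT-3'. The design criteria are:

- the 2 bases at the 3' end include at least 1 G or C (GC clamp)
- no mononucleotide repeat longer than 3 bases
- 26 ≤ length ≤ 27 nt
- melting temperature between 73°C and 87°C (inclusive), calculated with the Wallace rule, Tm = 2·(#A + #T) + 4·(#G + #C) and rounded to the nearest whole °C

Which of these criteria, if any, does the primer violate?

Base counts: A=8, T=4, G=9, C=5 (length 26).
GC clamp: 3' end AT has 0 G/C, need ≥1 ✗
homopolymer run: longest run = 5, exceeds 3 ✗
length: length 26 ✓
Tm: Tm = 2·12 + 4·14 = 80°C ✓

Fails: GC clamp, homopolymer run.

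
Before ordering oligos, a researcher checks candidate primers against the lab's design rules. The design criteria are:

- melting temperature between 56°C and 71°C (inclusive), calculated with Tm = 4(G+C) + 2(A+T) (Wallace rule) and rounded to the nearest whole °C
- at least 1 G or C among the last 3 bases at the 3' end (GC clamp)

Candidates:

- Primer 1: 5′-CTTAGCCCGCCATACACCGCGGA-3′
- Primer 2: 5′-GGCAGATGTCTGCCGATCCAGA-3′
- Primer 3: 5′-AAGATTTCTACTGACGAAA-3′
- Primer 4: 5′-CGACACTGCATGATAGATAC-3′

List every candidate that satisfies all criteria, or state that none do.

Primer 2 and Primer 4.

Primer 1 (23 nt, A=5 T=3 G=5 C=10): Tm = 2·8 + 4·15 = 76°C, outside 56–71°C ✗; 3' end GGA has 2 G/C ✓ — fails.
Primer 2 (22 nt, A=5 T=4 G=7 C=6): Tm = 2·9 + 4·13 = 70°C ✓; 3' end AGA has 1 G/C ✓ — passes.
Primer 3 (19 nt, A=8 T=5 G=3 C=3): Tm = 2·13 + 4·6 = 50°C, outside 56–71°C ✗; 3' end AAA has 0 G/C, need ≥1 ✗ — fails.
Primer 4 (20 nt, A=7 T=4 G=4 C=5): Tm = 2·11 + 4·9 = 58°C ✓; 3' end TAC has 1 G/C ✓ — passes.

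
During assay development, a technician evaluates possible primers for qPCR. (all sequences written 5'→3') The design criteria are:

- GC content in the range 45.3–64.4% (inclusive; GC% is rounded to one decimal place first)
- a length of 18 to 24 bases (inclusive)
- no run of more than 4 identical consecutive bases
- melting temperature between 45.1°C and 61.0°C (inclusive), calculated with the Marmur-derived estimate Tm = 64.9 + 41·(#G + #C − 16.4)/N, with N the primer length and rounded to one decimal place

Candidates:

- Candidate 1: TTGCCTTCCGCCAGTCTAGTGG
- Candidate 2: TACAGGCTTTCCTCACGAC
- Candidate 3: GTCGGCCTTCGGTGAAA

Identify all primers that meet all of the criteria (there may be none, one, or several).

Candidate 1 (22 nt, A=2 T=7 G=6 C=7): GC 13/22 = 59.1% ✓; length 22 ✓; longest run = 2 ✓; Tm = 64.9 + 41·(13 − 16.4)/22 = 58.6°C ✓ — passes.
Candidate 2 (19 nt, A=4 T=5 G=3 C=7): GC 10/19 = 52.6% ✓; length 19 ✓; longest run = 3 ✓; Tm = 64.9 + 41·(10 − 16.4)/19 = 51.1°C ✓ — passes.
Candidate 3 (17 nt, A=3 T=4 G=6 C=4): GC 10/17 = 58.8% ✓; length 17, outside 18–24 ✗; longest run = 3 ✓; Tm = 64.9 + 41·(10 − 16.4)/17 = 49.5°C ✓ — fails.

Candidate 1 and Candidate 2.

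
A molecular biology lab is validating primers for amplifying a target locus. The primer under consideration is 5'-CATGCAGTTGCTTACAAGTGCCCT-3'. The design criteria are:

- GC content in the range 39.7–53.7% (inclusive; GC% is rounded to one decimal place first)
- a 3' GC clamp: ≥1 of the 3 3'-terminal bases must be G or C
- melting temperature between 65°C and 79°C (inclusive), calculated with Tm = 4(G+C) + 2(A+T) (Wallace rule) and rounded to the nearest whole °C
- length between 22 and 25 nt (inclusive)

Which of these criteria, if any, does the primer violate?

Meets all criteria.

Base counts: A=5, T=7, G=5, C=7 (length 24).
GC content: GC 12/24 = 50.0% ✓
GC clamp: 3' end CCT has 2 G/C ✓
Tm: Tm = 2·12 + 4·12 = 72°C ✓
length: length 24 ✓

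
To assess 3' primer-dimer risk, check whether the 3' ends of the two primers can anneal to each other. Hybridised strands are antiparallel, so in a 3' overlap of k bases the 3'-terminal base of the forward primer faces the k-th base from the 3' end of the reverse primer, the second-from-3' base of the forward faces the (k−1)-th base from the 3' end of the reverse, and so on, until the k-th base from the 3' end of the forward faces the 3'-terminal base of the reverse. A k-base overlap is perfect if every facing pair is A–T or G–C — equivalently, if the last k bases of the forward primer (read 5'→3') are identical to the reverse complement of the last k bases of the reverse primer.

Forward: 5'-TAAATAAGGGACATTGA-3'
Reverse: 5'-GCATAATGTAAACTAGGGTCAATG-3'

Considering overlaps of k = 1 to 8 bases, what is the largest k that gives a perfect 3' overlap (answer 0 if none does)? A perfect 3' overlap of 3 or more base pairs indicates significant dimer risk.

Longest perfect overlap: 6 complementary base pairs; significant dimer risk (threshold 3).

Last 8 bases (5'→3') — forward …GACATTGA, reverse …GGTCAATG.
Reverse complement of the reverse primer's last 8 bases: CATTGACC; its first k bases are the reverse complement of the reverse primer's last k bases, so a perfect k-base overlap needs the forward primer's last k bases to equal them.
Comparing (forward last k vs required): k=1: A vs C ✗; k=2: GA vs CA ✗; k=3: TGA vs CAT ✗; k=4: TTGA vs CATT ✗; k=5: ATTGA vs CATTG ✗; k=6: CATTGA vs CATTGA ✓; k=7: ACATTGA vs CATTGAC ✗; k=8: GACATTGA vs CATTGACC ✗.
Only k = 6 is perfect, so the longest perfect 3' overlap is 6.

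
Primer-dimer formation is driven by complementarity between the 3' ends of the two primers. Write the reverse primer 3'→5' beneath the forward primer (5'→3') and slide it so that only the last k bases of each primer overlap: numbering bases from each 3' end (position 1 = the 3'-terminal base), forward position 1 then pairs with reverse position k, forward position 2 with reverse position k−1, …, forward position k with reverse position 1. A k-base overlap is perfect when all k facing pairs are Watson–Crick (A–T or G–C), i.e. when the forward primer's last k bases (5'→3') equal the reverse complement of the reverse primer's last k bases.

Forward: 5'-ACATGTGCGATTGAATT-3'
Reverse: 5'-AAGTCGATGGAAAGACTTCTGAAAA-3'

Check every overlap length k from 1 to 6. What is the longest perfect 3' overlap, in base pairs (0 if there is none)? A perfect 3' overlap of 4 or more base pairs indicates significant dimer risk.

Longest perfect overlap: 2 complementary base pairs; below the dimer-risk threshold (threshold 4).

Last 6 bases (5'→3') — forward …TGAATT, reverse …TGAAAA.
Reverse complement of the reverse primer's last 6 bases: TTTTCA; its first k bases are the reverse complement of the reverse primer's last k bases, so a perfect k-base overlap needs the forward primer's last k bases to equal them.
Comparing (forward last k vs required): k=1: T vs T ✓; k=2: TT vs TT ✓; k=3: ATT vs TTT ✗; k=4: AATT vs TTTT ✗; k=5: GAATT vs TTTTC ✗; k=6: TGAATT vs TTTTCA ✗.
Perfect overlaps at k = 1, 2; the largest is 2.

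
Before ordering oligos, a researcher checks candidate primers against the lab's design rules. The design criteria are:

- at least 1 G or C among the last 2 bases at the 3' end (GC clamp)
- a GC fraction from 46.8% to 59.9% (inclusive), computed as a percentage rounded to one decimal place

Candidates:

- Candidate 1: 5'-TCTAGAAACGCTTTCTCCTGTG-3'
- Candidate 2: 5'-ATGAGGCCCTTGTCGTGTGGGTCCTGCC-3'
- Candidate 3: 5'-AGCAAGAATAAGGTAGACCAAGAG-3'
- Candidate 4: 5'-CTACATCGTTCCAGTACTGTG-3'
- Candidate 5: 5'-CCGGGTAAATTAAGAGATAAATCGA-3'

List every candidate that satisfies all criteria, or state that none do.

Candidate 4 only.

Candidate 1 (22 nt, A=4 T=8 G=4 C=6): 3' end TG has 1 G/C ✓; GC 10/22 = 45.5%, outside 46.8–59.9% ✗ — fails.
Candidate 2 (28 nt, A=2 T=8 G=10 C=8): 3' end CC has 2 G/C ✓; GC 18/28 = 64.3%, outside 46.8–59.9% ✗ — fails.
Candidate 3 (24 nt, A=12 T=2 G=7 C=3): 3' end AG has 1 G/C ✓; GC 10/24 = 41.7%, outside 46.8–59.9% ✗ — fails.
Candidate 4 (21 nt, A=4 T=7 G=4 C=6): 3' end TG has 1 G/C ✓; GC 10/21 = 47.6% ✓ — passes.
Candidate 5 (25 nt, A=11 T=5 G=6 C=3): 3' end GA has 1 G/C ✓; GC 9/25 = 36.0%, outside 46.8–59.9% ✗ — fails.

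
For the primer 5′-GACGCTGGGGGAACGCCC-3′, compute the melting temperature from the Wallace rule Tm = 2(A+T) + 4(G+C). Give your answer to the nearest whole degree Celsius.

Base counts: A=3, T=1, G=8, C=6 (length 18).
Tm = 2·(3+1) + 4·(8+6) = 2·4 + 4·14 = 8 + 56 = 64°C.

64°C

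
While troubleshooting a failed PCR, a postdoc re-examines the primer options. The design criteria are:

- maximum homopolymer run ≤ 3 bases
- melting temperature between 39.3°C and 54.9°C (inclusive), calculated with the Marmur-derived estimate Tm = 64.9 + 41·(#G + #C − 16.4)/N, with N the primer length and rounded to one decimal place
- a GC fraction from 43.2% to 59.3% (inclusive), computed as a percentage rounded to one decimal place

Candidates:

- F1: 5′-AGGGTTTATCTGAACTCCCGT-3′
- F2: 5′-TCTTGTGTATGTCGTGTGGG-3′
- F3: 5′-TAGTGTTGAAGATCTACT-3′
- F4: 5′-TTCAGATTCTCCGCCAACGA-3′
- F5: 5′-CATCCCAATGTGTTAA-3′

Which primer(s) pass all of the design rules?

F1, F2 and F4.

F1 (21 nt, A=4 T=7 G=5 C=5): longest run = 3 ✓; Tm = 64.9 + 41·(10 − 16.4)/21 = 52.4°C ✓; GC 10/21 = 47.6% ✓ — passes.
F2 (20 nt, A=1 T=9 G=8 C=2): longest run = 3 ✓; Tm = 64.9 + 41·(10 − 16.4)/20 = 51.8°C ✓; GC 10/20 = 50.0% ✓ — passes.
F3 (18 nt, A=5 T=7 G=4 C=2): longest run = 2 ✓; Tm = 64.9 + 41·(6 − 16.4)/18 = 41.2°C ✓; GC 6/18 = 33.3%, outside 43.2–59.3% ✗ — fails.
F4 (20 nt, A=5 T=5 G=3 C=7): longest run = 2 ✓; Tm = 64.9 + 41·(10 − 16.4)/20 = 51.8°C ✓; GC 10/20 = 50.0% ✓ — passes.
F5 (16 nt, A=5 T=5 G=2 C=4): longest run = 3 ✓; Tm = 64.9 + 41·(6 − 16.4)/16 = 38.3°C, outside 39.3–54.9°C ✗; GC 6/16 = 37.5%, outside 43.2–59.3% ✗ — fails.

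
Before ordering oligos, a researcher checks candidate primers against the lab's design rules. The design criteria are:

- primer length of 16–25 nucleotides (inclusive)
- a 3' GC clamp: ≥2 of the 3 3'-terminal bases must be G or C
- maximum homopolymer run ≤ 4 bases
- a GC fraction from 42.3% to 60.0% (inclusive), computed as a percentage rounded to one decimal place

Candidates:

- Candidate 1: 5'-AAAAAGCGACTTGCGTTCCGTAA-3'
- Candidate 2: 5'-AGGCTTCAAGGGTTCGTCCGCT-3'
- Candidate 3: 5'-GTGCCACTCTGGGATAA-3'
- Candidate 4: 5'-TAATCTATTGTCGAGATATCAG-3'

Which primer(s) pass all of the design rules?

Candidate 2 only.

Candidate 1 (23 nt, A=8 T=5 G=5 C=5): length 23 ✓; 3' end TAA has 0 G/C, need ≥2 ✗; longest run = 5, exceeds 4 ✗; GC 10/23 = 43.5% ✓ — fails.
Candidate 2 (22 nt, A=3 T=6 G=7 C=6): length 22 ✓; 3' end GCT has 2 G/C ✓; longest run = 3 ✓; GC 13/22 = 59.1% ✓ — passes.
Candidate 3 (17 nt, A=4 T=4 G=5 C=4): length 17 ✓; 3' end TAA has 0 G/C, need ≥2 ✗; longest run = 3 ✓; GC 9/17 = 52.9% ✓ — fails.
Candidate 4 (22 nt, A=7 T=8 G=4 C=3): length 22 ✓; 3' end CAG has 2 G/C ✓; longest run = 2 ✓; GC 7/22 = 31.8%, outside 42.3–60.0% ✗ — fails.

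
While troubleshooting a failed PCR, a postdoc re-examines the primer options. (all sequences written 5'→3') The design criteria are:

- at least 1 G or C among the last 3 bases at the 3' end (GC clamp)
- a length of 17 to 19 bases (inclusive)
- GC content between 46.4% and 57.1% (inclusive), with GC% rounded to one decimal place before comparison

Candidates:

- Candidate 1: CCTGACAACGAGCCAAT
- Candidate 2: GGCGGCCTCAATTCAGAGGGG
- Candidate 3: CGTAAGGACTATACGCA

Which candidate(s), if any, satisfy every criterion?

Candidate 1 (17 nt, A=6 T=2 G=3 C=6): 3' end AAT has 0 G/C, need ≥1 ✗; length 17 ✓; GC 9/17 = 52.9% ✓ — fails.
Candidate 2 (21 nt, A=4 T=3 G=9 C=5): 3' end GGG has 3 G/C ✓; length 21, outside 17–19 ✗; GC 14/21 = 66.7%, outside 46.4–57.1% ✗ — fails.
Candidate 3 (17 nt, A=6 T=3 G=4 C=4): 3' end GCA has 2 G/C ✓; length 17 ✓; GC 8/17 = 47.1% ✓ — passes.

Candidate 3 only.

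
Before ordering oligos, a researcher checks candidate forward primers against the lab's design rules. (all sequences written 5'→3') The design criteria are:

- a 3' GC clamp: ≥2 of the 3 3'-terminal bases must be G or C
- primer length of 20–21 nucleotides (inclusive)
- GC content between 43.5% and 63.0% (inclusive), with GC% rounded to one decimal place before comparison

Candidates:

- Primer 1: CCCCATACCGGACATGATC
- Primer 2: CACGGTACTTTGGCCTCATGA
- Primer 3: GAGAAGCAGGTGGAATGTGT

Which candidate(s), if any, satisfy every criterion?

Primer 1 (19 nt, A=5 T=3 G=3 C=8): 3' end ATC has 1 G/C, need ≥2 ✗; length 19, outside 20–21 ✗; GC 11/19 = 57.9% ✓ — fails.
Primer 2 (21 nt, A=4 T=6 G=5 C=6): 3' end TGA has 1 G/C, need ≥2 ✗; length 21 ✓; GC 11/21 = 52.4% ✓ — fails.
Primer 3 (20 nt, A=6 T=4 G=9 C=1): 3' end TGT has 1 G/C, need ≥2 ✗; length 20 ✓; GC 10/20 = 50.0% ✓ — fails.

None of the candidates satisfy all criteria.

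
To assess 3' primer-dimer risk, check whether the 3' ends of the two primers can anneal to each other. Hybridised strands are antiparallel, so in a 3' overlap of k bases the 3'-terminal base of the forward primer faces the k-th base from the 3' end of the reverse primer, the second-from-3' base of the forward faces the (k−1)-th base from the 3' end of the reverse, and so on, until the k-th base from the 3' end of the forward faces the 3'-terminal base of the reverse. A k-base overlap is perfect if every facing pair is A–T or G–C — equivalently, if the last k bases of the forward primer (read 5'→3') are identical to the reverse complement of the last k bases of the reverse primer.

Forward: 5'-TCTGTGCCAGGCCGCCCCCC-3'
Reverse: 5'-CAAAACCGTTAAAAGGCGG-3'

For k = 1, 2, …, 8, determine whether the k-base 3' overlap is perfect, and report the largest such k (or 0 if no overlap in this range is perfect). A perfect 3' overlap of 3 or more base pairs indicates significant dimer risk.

Last 8 bases (5'→3') — forward …CGCCCCCC, reverse …AAAGGCGG.
Reverse complement of the reverse primer's last 8 bases: CCGCCTTT; its first k bases are the reverse complement of the reverse primer's last k bases, so a perfect k-base overlap needs the forward primer's last k bases to equal them.
Comparing (forward last k vs required): k=1: C vs C ✓; k=2: CC vs CC ✓; k=3: CCC vs CCG ✗; k=4: CCCC vs CCGC ✗; k=5: CCCCC vs CCGCC ✗; k=6: CCCCCC vs CCGCCT ✗; k=7: GCCCCCC vs CCGCCTT ✗; k=8: CGCCCCCC vs CCGCCTTT ✗.
Perfect overlaps at k = 1, 2; the largest is 2.

Longest perfect overlap: 2 complementary base pairs; below the dimer-risk threshold (threshold 3).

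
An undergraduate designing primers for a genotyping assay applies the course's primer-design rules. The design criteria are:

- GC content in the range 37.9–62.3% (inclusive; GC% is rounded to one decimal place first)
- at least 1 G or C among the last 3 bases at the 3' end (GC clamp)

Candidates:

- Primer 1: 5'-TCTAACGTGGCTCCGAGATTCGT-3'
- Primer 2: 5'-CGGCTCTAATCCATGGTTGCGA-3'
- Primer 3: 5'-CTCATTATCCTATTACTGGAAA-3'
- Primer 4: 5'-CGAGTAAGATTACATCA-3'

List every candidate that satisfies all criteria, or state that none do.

Primer 1 (23 nt, A=4 T=7 G=6 C=6): GC 12/23 = 52.2% ✓; 3' end CGT has 2 G/C ✓ — passes.
Primer 2 (22 nt, A=4 T=6 G=6 C=6): GC 12/22 = 54.5% ✓; 3' end CGA has 2 G/C ✓ — passes.
Primer 3 (22 nt, A=7 T=8 G=2 C=5): GC 7/22 = 31.8%, outside 37.9–62.3% ✗; 3' end AAA has 0 G/C, need ≥1 ✗ — fails.
Primer 4 (17 nt, A=7 T=4 G=3 C=3): GC 6/17 = 35.3%, outside 37.9–62.3% ✗; 3' end TCA has 1 G/C ✓ — fails.

Primer 1 and Primer 2.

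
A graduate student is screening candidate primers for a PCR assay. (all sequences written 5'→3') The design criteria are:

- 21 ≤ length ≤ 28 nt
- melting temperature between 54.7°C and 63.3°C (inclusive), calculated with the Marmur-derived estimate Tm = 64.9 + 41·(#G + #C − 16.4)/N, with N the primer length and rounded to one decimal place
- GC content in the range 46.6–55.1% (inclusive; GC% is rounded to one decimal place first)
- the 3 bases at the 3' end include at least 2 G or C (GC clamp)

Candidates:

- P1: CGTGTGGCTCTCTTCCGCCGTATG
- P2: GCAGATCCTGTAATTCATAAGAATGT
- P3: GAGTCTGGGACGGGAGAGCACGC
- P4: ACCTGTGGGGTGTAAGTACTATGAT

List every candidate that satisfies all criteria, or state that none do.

None of the candidates satisfy all criteria.

P1 (24 nt, A=1 T=8 G=7 C=8): length 24 ✓; Tm = 64.9 + 41·(15 − 16.4)/24 = 62.5°C ✓; GC 15/24 = 62.5%, outside 46.6–55.1% ✗; 3' end ATG has 1 G/C, need ≥2 ✗ — fails.
P2 (26 nt, A=9 T=8 G=5 C=4): length 26 ✓; Tm = 64.9 + 41·(9 − 16.4)/26 = 53.2°C, outside 54.7–63.3°C ✗; GC 9/26 = 34.6%, outside 46.6–55.1% ✗; 3' end TGT has 1 G/C, need ≥2 ✗ — fails.
P3 (23 nt, A=5 T=2 G=11 C=5): length 23 ✓; Tm = 64.9 + 41·(16 − 16.4)/23 = 64.2°C, outside 54.7–63.3°C ✗; GC 16/23 = 69.6%, outside 46.6–55.1% ✗; 3' end CGC has 3 G/C ✓ — fails.
P4 (25 nt, A=6 T=8 G=8 C=3): length 25 ✓; Tm = 64.9 + 41·(11 − 16.4)/25 = 56.0°C ✓; GC 11/25 = 44.0%, outside 46.6–55.1% ✗; 3' end GAT has 1 G/C, need ≥2 ✗ — fails.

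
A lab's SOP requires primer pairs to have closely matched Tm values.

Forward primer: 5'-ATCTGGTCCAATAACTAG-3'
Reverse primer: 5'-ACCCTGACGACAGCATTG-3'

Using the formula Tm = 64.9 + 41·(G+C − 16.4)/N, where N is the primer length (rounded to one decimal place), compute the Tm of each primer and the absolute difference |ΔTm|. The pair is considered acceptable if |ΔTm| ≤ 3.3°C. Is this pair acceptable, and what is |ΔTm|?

|ΔTm| = 6.8°C; the pair is not acceptable.

Forward: G+C = 7, N = 18 → Tm = 64.9 + 41·(7 − 16.4)/18 = 43.5°C.
Reverse: G+C = 10, N = 18 → Tm = 64.9 + 41·(10 − 16.4)/18 = 50.3°C.
|ΔTm| = |43.5 − 50.3| = 6.8°C, > 3.3°C.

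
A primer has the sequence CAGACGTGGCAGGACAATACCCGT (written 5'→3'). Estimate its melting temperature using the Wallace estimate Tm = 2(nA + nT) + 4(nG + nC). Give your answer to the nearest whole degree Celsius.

76°C

Base counts: A=7, T=3, G=7, C=7 (length 24).
Tm = 2·(7+3) + 4·(7+7) = 2·10 + 4·14 = 20 + 56 = 76°C.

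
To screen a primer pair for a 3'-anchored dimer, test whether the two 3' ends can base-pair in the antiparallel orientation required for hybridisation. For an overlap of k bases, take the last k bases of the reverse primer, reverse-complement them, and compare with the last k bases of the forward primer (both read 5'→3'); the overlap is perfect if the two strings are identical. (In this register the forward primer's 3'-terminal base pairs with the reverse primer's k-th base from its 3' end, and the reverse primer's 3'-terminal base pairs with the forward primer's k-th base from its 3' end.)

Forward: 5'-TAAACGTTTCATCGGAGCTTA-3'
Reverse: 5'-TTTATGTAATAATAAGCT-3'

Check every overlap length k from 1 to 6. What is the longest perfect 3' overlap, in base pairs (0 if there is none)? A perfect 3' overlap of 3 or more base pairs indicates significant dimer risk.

Last 6 bases (5'→3') — forward …AGCTTA, reverse …TAAGCT.
Reverse complement of the reverse primer's last 6 bases: AGCTTA; its first k bases are the reverse complement of the reverse primer's last k bases, so a perfect k-base overlap needs the forward primer's last k bases to equal them.
Comparing (forward last k vs required): k=1: A vs A ✓; k=2: TA vs AG ✗; k=3: TTA vs AGC ✗; k=4: CTTA vs AGCT ✗; k=5: GCTTA vs AGCTT ✗; k=6: AGCTTA vs AGCTTA ✓.
Perfect overlaps at k = 1, 6; the largest is 6.

Longest perfect overlap: 6 complementary base pairs; significant dimer risk (threshold 3).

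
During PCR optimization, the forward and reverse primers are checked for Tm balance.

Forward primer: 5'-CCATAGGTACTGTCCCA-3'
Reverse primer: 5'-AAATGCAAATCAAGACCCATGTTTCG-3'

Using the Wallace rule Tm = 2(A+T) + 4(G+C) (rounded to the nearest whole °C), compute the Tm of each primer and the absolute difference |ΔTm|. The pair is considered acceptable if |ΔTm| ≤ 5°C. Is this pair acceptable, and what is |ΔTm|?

|ΔTm| = 20°C; the pair is not acceptable.

Forward: A=4 T=4 G=3 C=6 → Tm = 2·8 + 4·9 = 52°C.
Reverse: A=10 T=6 G=4 C=6 → Tm = 2·16 + 4·10 = 72°C.
|ΔTm| = |52 − 72| = 20°C, > 5°C.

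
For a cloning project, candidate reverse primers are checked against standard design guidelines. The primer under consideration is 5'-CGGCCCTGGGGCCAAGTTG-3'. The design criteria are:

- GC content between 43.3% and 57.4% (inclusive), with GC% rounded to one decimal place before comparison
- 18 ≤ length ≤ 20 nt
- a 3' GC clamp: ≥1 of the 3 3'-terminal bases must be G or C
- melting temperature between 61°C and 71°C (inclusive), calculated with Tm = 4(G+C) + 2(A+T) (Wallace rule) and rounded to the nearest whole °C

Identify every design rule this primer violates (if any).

Base counts: A=2, T=3, G=8, C=6 (length 19).
GC content: GC 14/19 = 73.7%, outside 43.3–57.4% ✗
length: length 19 ✓
GC clamp: 3' end TTG has 1 G/C ✓
Tm: Tm = 2·5 + 4·14 = 66°C ✓

Fails: GC content.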